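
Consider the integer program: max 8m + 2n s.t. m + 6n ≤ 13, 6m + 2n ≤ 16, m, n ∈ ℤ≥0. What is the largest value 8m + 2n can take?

18

Relaxing integrality, the LP optimum is 21.33 at (m,n) = (2.67, 0), which is not an integer point.
(m,n)=(2,1) is feasible, giving 18.
(m,n)=(2,0) is feasible, giving 16.
(m,n)=(1,2) is feasible, giving 12.
The best lattice point is (2,1), giving 18.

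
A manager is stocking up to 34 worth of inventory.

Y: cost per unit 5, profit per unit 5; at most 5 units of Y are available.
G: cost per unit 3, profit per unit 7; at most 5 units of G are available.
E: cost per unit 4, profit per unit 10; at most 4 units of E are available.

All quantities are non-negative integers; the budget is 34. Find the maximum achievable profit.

This is a bounded integer knapsack.
E has the best ratio (10/4); taking only E gives at most 4×10 = 40 (stopped by the supply cap of 4).
Mixing does better — 5×G and 4×E: cost 31 ≤ 34, profit 5·7 + 4·10 = 75.

75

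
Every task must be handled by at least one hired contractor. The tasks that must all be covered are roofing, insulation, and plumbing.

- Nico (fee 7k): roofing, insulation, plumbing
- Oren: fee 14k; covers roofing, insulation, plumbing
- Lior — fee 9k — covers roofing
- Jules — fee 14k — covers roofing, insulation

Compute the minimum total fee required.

7

Nico alone covers roofing, insulation, plumbing — every task.
Total fee: 7.
No cover costs less than 7.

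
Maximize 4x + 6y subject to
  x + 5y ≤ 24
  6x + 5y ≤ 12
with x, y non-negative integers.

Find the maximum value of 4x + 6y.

Relaxing integrality, the LP optimum is 14.40 at (x,y) = (0, 2.4), which is not an integer point.
(x,y)=(0,2): 1·0+5·2=10≤24, 6·0+5·2=10≤12, objective 12.
(x,y)=(1,1): 1·1+5·1=6≤24, 6·1+5·1=11≤12, objective 10.
The best lattice point is (0,2), giving 12.

12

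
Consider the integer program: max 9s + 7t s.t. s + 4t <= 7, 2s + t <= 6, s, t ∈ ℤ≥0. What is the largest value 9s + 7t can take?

27

Relaxing integrality, the LP optimum is 29.86 at (s,t) = (2.43, 1.14), which is not an integer point.
(s,t)=(3,0): 1·3+4·0=3≤7, 2·3+1·0=6≤6, objective 27.
(s,t)=(2,1): 1·2+4·1=6≤7, 2·2+1·1=5≤6, objective 25.
(s,t)=(2,0): 1·2+4·0=2≤7, 2·2+1·0=4≤6, objective 18.
Maximum is 27 at (s,t)=(3,0).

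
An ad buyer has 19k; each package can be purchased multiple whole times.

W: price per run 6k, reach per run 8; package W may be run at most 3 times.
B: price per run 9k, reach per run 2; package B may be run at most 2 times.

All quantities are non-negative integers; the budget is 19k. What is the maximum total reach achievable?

24

This is a bounded integer knapsack.
W has the best ratio (8/6); taking only W gives at most 3×8 = 24 (stopped by the price limit).
Optimal: 3×W: price 18 ≤ 19, reach 3·8 = 24.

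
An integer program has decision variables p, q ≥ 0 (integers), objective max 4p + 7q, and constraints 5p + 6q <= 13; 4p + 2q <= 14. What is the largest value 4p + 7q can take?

14

Relaxing integrality, the LP optimum is 15.17 at (p,q) = (0, 2.17), which is not an integer point.
(p,q)=(0,2): 5·0+6·2=12≤13, 4·0+2·2=4≤14, objective 14.
(p,q)=(1,1): 5·1+6·1=11≤13, 4·1+2·1=6≤14, objective 11.
(p,q)=(0,1): 5·0+6·1=6≤13, 4·0+2·1=2≤14, objective 7.
No feasible integer point exceeds 14.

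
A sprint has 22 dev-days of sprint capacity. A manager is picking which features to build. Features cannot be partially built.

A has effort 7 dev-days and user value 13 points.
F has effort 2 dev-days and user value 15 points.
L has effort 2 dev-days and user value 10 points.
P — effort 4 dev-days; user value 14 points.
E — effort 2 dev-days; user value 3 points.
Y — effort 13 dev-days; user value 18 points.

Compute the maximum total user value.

This is a 0-1 knapsack instance.
A + F + L + P + E: effort 7 + 2 + 2 + 4 + 2 = 17 ≤ 22, user value 13 + 15 + 10 + 14 + 3 = 55.
F + L + P + Y: effort 2 + 2 + 4 + 13 = 21 ≤ 22, user value 15 + 10 + 14 + 18 = 57.
Best is F, L, P, and Y with total user value 57.

57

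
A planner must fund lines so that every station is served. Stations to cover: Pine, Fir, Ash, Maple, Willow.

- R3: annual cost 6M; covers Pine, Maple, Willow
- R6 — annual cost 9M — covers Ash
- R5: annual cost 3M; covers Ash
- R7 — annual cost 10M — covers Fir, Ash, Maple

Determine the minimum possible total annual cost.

The greedy cost-per-new-station heuristic would pick R3, R5, and R7 for 19, but a cheaper cover exists.
Choose R3 and R7: together they cover Pine, Fir, Ash, Maple, Willow — every station.
Total annual cost: 6 + 10 = 16.
No cover costs less than 16.

16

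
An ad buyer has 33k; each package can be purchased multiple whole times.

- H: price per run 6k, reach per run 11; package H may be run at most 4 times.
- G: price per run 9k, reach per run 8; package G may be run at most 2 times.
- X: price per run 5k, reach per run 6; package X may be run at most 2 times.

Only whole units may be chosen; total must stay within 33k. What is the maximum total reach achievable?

52

This is a bounded integer knapsack.
H has the best ratio (11/6); taking only H gives at most 4×11 = 44 (stopped by the supply cap of 4).
Mixing does better — 4×H and 1×G: price 33 ≤ 33, reach 4·11 + 1·8 = 52.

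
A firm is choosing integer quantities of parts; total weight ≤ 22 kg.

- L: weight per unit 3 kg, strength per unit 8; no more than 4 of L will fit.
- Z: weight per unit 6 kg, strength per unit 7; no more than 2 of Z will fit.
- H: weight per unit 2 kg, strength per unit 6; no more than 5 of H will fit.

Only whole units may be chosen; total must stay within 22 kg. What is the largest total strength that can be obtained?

Take 4×L and 5×H: weight 22 ≤ 22, strength 4·8 + 5·6 = 62.
H has the best ratio (6/2) and is taken to its limit of 5; remaining capacity is filled optimally with the others.

62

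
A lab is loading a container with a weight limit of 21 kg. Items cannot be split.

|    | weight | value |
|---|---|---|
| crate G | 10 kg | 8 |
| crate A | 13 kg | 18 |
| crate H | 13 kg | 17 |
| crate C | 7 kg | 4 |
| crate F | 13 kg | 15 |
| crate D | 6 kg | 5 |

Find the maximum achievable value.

Allowing fractional choices, the relaxed optimum would be about 28.5, but items are indivisible.
crate A + crate D: weight 13 + 6 = 19 ≤ 21, value 18 + 5 = 23.
crate A + crate C: weight 13 + 7 = 20 ≤ 21, value 18 + 4 = 22.
crate H + crate D: weight 13 + 6 = 19 ≤ 21, value 17 + 5 = 22.
Best is crate A and crate D with total value 23.

23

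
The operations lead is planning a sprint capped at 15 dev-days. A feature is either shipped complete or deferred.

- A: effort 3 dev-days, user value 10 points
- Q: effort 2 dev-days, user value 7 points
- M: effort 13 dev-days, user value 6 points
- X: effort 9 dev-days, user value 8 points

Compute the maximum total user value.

25

Take A, Q, and X: effort 3 + 2 + 9 = 14 ≤ 15, user value 10 + 7 + 8 = 25.
No other feasible combination does better.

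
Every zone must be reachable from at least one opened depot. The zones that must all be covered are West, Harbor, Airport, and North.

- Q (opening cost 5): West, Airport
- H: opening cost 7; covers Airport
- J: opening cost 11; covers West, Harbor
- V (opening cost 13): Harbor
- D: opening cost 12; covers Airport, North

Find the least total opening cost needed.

This is a weighted set-cover instance.
The greedy cost-per-new-zone heuristic would pick Q, J, and D for 28, but a cheaper cover exists.
Choose J and D: together they cover West, Harbor, Airport, North — every zone.
Total opening cost: 11 + 12 = 23.
No cover costs less than 23.

23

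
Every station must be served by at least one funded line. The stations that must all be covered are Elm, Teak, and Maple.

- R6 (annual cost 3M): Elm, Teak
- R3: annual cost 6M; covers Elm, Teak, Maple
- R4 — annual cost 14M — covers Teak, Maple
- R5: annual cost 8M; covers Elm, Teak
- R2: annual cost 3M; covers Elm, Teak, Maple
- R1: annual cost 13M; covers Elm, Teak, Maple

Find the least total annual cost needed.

3

R2 alone covers Elm, Teak, Maple — every station.
Total annual cost: 3.
No cover costs less than 3.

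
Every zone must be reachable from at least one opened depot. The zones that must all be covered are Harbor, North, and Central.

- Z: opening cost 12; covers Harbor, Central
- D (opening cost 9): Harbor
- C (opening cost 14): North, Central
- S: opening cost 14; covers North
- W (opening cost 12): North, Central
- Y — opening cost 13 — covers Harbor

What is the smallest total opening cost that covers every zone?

21

The greedy cost-per-new-zone heuristic would pick Z and W for 24, but a cheaper cover exists.
Choose D and W: together they cover Harbor, North, Central — every zone.
Total opening cost: 9 + 12 = 21.
No cover costs less than 21.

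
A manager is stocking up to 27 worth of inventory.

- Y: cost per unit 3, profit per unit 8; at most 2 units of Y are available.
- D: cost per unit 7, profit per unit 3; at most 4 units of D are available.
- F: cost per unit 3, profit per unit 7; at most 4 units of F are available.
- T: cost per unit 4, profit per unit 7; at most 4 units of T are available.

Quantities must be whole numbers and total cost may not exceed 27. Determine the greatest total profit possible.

Y has the best ratio (8/3); taking only Y gives at most 2×8 = 16 (stopped by the supply cap of 2).
Mixing does better — 2×Y, 3×F, and 3×T: cost 27 ≤ 27, profit 2·8 + 3·7 + 3·7 = 58.

58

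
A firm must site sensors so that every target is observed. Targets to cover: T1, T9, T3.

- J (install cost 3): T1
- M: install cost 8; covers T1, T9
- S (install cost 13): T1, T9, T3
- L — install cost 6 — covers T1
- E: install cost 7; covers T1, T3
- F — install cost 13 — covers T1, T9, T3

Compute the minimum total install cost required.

13

This is a weighted set-cover instance.
S alone covers T1, T9, T3 — every target.
Total install cost: 13.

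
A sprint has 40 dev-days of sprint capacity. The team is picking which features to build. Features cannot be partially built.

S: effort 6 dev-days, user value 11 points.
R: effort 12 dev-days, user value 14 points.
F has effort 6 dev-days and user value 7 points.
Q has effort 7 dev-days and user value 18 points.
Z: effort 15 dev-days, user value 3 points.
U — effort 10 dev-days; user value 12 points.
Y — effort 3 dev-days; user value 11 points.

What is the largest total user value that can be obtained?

Take S, R, Q, U, and Y: effort 6 + 12 + 7 + 10 + 3 = 38 ≤ 40, user value 11 + 14 + 18 + 12 + 11 = 66.
No other feasible combination does better.

66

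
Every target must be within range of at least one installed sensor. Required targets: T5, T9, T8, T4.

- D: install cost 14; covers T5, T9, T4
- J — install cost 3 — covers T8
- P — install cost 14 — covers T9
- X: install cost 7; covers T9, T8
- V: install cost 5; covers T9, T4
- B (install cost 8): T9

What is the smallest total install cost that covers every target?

17

Choose D and J: together they cover T5, T9, T8, T4 — every target.
Total install cost: 14 + 3 = 17.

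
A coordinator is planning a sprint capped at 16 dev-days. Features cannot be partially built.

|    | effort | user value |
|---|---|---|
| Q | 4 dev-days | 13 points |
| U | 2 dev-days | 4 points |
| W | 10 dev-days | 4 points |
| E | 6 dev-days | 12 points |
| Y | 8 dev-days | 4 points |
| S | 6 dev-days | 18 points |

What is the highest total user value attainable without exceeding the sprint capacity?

43

Q + U + S: effort 4 + 2 + 6 = 12 ≤ 16, user value 13 + 4 + 18 = 35.
Q + E + S: effort 4 + 6 + 6 = 16 ≤ 16, user value 13 + 12 + 18 = 43.
Best is Q, E, and S with total user value 43.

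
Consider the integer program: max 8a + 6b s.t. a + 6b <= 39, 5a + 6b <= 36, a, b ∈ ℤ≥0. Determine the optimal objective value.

56

The continuous relaxation peaks at (7.2, 0) with value 57.60; rounding to a feasible lattice point costs some objective.
(a,b)=(7,0) is feasible, giving 56.
(a,b)=(6,1) is feasible, giving 54.
No feasible integer point exceeds 56.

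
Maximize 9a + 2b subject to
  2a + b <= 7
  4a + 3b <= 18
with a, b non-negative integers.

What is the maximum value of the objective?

(a,b)=(3,1): 2·3+1·1=7≤7, 4·3+3·1=15≤18, objective 29.
(a,b)=(3,0): 2·3+1·0=6≤7, 4·3+3·0=12≤18, objective 27.
(a,b)=(2,2): 2·2+1·2=6≤7, 4·2+3·2=14≤18, objective 22.
No feasible integer point exceeds 29.

29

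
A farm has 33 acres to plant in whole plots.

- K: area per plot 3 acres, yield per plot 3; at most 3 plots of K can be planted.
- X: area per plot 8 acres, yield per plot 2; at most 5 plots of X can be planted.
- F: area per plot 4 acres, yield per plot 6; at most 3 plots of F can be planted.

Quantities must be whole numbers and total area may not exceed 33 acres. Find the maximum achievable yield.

This is a bounded integer knapsack.
Take 3×K, 1×X, and 3×F: area 29 ≤ 33, yield 3·3 + 1·2 + 3·6 = 29.
F has the best ratio (6/4) and is taken to its limit of 3; remaining capacity is filled optimally with the others.

29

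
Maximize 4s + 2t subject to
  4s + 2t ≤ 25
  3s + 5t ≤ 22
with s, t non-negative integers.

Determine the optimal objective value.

24

The continuous relaxation peaks at (6.25, 0) with value 25.00; rounding to a feasible lattice point costs some objective.
(s,t)=(6,0): 4·6+2·0=24≤25, 3·6+5·0=18≤22, objective 24.
(s,t)=(5,1): 4·5+2·1=22≤25, 3·5+5·1=20≤22, objective 22.
The best lattice point is (6,0), giving 24.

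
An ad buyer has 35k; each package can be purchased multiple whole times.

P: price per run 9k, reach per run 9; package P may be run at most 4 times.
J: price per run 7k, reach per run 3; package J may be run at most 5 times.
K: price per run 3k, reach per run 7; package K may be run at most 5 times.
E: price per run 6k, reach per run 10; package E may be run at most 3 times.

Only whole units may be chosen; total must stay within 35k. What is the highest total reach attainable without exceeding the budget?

K has the best ratio (7/3); taking only K gives at most 5×7 = 35 (stopped by the supply cap of 5).
Mixing does better — 5×K and 3×E: price 33 ≤ 35, reach 5·7 + 3·10 = 65.

65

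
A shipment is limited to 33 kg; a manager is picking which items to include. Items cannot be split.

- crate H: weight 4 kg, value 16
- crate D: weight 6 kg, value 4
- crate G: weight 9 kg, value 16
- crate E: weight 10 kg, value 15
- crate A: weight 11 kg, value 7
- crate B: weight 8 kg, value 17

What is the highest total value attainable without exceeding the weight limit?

64

Allowing fractional choices, the relaxed optimum would be about 65.3, but items are indivisible.
crate H + crate G + crate E + crate B: weight 4 + 9 + 10 + 8 = 31 ≤ 33, value 16 + 16 + 15 + 17 = 64.
crate H + crate G + crate A + crate B: weight 4 + 9 + 11 + 8 = 32 ≤ 33, value 16 + 16 + 7 + 17 = 56.
Best is crate H, crate G, crate E, and crate B with total value 64.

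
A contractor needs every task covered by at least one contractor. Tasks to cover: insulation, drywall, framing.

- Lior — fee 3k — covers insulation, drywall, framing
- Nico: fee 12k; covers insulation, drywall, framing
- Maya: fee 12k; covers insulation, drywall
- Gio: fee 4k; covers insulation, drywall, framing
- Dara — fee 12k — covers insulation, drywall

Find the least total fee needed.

3

This is an integer covering problem.
Lior alone covers insulation, drywall, framing — every task.
Total fee: 3.
No cover costs less than 3.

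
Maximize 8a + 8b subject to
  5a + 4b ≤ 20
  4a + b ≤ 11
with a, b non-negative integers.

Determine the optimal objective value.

(a,b)=(0,5): 5·0+4·5=20≤20, 4·0+1·5=5≤11, objective 40.
(a,b)=(0,4): 5·0+4·4=16≤20, 4·0+1·4=4≤11, objective 32.
Maximum is 40 at (a,b)=(0,5).

40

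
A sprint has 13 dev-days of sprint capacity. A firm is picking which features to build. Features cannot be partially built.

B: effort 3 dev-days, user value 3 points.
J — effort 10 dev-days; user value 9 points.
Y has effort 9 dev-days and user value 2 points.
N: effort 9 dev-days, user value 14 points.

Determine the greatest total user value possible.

Allowing fractional choices, the relaxed optimum would be about 17.9, but features are indivisible.
B + J: effort 3 + 10 = 13 ≤ 13, user value 3 + 9 = 12.
N: effort 9 ≤ 13, user value 14.
B + N: effort 3 + 9 = 12 ≤ 13, user value 3 + 14 = 17.
Best is B and N with total user value 17.

17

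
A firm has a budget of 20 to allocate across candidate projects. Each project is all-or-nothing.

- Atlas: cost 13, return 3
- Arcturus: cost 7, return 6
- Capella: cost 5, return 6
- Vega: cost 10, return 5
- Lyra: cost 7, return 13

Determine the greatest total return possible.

25

This is a 0-1 knapsack instance.
Take Arcturus, Capella, and Lyra: cost 7 + 5 + 7 = 19 ≤ 20, return 6 + 6 + 13 = 25.
No other feasible combination does better.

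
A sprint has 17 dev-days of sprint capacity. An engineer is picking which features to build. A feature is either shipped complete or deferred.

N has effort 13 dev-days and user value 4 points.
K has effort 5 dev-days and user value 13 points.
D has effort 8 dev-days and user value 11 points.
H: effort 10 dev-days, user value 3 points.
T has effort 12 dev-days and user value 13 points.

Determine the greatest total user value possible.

Take K and T: effort 5 + 12 = 17 ≤ 17, user value 13 + 13 = 26.
No other feasible combination does better.

26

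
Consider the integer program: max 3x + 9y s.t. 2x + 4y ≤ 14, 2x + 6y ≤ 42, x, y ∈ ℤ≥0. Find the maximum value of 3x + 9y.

Relaxing integrality, the LP optimum is 31.50 at (x,y) = (0, 3.5), which is not an integer point.
(x,y)=(1,3): 2·1+4·3=14≤14, 2·1+6·3=20≤42, objective 30.
(x,y)=(0,3): 2·0+4·3=12≤14, 2·0+6·3=18≤42, objective 27.
(x,y)=(2,2): 2·2+4·2=12≤14, 2·2+6·2=16≤42, objective 24.
The best lattice point is (1,3), giving 30.

30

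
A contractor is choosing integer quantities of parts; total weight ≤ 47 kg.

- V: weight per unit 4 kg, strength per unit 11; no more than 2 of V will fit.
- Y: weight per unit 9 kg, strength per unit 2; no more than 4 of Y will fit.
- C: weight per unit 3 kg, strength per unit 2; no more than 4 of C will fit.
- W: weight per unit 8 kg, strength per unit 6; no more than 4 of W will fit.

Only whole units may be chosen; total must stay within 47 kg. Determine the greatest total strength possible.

50

2×V, 1×C, and 4×W: weight 43 ≤ 47, strength 2·11 + 1·2 + 4·6 = 48.
2×V, 2×C, and 4×W: weight 46 ≤ 47, strength 2·11 + 2·2 + 4·6 = 50.
Best is 50.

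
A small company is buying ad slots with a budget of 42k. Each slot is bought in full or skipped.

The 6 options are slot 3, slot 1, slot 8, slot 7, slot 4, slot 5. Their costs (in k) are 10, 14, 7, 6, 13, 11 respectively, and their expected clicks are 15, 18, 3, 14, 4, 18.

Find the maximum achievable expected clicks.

65

This is an integer program with binary decision variables.
Take slot 3, slot 1, slot 7, and slot 5: cost 10 + 14 + 6 + 11 = 41 ≤ 42, expected clicks 15 + 18 + 14 + 18 = 65.
No other feasible combination does better.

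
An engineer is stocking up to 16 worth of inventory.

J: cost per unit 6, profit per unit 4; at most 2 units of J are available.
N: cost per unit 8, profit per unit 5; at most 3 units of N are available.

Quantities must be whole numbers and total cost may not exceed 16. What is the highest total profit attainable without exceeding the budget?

10

Take 2×N: cost 16 ≤ 16, profit 2·5 = 10.
No other integer combination yields more.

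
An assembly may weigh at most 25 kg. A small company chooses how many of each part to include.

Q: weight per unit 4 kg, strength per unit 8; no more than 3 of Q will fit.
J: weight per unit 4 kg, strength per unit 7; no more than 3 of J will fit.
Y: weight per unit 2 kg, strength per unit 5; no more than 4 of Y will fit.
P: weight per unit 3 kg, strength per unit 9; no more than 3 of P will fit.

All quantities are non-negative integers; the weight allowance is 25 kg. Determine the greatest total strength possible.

63

P has the best ratio (9/3); taking only P gives at most 3×9 = 27 (stopped by the supply cap of 3).
Mixing does better — 2×Q, 4×Y, and 3×P: weight 25 ≤ 25, strength 2·8 + 4·5 + 3·9 = 63.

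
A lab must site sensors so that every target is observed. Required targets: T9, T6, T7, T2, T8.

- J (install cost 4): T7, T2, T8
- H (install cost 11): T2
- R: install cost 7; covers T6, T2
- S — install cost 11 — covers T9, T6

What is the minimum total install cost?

15

Choose J and S: together they cover T9, T6, T7, T2, T8 — every target.
Total install cost: 4 + 11 = 15.
No cover costs less than 15.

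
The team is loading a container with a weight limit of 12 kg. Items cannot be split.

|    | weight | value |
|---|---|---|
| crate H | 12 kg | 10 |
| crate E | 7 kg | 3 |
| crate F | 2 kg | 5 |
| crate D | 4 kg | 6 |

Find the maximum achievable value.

crate E + crate D: weight 7 + 4 = 11 ≤ 12, value 3 + 6 = 9.
crate F + crate D: weight 2 + 4 = 6 ≤ 12, value 5 + 6 = 11.
crate H: weight 12 ≤ 12, value 10.
Best is crate F and crate D with total value 11.

11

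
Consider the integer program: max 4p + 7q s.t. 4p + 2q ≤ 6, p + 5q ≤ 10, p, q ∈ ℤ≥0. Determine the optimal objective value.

14

(p,q)=(0,2): 4·0+2·2=4≤6, 1·0+5·2=10≤10, objective 14.
(p,q)=(1,1): 4·1+2·1=6≤6, 1·1+5·1=6≤10, objective 11.
(p,q)=(0,1): 4·0+2·1=2≤6, 1·0+5·1=5≤10, objective 7.
(p,q)=(1,0): 4·1+2·0=4≤6, 1·1+5·0=1≤10, objective 4.
The best lattice point is (0,2), giving 14.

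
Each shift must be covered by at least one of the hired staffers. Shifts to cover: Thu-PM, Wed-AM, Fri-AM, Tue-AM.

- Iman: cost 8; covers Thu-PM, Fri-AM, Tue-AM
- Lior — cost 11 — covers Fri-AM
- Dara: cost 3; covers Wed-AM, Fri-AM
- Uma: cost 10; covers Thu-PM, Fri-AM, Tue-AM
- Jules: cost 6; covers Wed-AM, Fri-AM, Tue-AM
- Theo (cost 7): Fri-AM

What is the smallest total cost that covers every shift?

This is an integer covering problem.
Choose Iman and Dara: together they cover Thu-PM, Wed-AM, Fri-AM, Tue-AM — every shift.
Total cost: 8 + 3 = 11.
No cover costs less than 11.

11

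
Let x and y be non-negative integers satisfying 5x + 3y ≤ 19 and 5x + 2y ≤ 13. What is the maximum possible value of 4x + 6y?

Relaxing integrality, the LP optimum is 38.00 at (x,y) = (0, 6.33), which is not an integer point.
(x,y)=(0,6): 5·0+3·6=18≤19, 5·0+2·6=12≤13, objective 36.
(x,y)=(0,5): 5·0+3·5=15≤19, 5·0+2·5=10≤13, objective 30.
No feasible integer point exceeds 36.

36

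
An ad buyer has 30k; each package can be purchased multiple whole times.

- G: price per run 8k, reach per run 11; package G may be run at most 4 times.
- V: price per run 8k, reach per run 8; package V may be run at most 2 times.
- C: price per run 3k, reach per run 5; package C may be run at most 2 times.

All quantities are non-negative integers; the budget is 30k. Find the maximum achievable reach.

43

C has the best ratio (5/3); taking only C gives at most 2×5 = 10 (stopped by the supply cap of 2).
Mixing does better — 3×G and 2×C: price 30 ≤ 30, reach 3·11 + 2·5 = 43.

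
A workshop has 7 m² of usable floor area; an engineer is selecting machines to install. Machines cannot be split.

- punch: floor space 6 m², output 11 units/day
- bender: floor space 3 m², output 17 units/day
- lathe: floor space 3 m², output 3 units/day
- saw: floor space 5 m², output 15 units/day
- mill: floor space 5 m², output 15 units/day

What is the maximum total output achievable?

20

bender: floor space 3 ≤ 7, output 17.
bender + lathe: floor space 3 + 3 = 6 ≤ 7, output 17 + 3 = 20.
saw: floor space 5 ≤ 7, output 15.
Best is bender and lathe with total output 20.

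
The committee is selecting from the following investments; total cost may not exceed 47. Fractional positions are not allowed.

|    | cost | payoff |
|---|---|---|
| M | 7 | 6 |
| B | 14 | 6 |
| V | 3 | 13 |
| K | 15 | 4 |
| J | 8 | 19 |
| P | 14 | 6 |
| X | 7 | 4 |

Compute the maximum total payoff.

50

Allowing fractional choices, the relaxed optimum would be about 51.4, but investments are indivisible.
M + B + V + J + P: cost 7 + 14 + 3 + 8 + 14 = 46 ≤ 47, payoff 6 + 6 + 13 + 19 + 6 = 50.
M + B + V + J + X: cost 7 + 14 + 3 + 8 + 7 = 39 ≤ 47, payoff 6 + 6 + 13 + 19 + 4 = 48.
M + V + J + P + X: cost 7 + 3 + 8 + 14 + 7 = 39 ≤ 47, payoff 6 + 13 + 19 + 6 + 4 = 48.
Best is M, B, V, J, and P with total payoff 50.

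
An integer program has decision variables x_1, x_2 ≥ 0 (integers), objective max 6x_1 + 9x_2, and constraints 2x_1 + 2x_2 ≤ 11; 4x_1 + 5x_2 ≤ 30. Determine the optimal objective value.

Relaxing integrality, the LP optimum is 49.50 at (x_1,x_2) = (0, 5.5), which is not an integer point.
(x_1,x_2)=(0,5): 2·0+2·5=10≤11, 4·0+5·5=25≤30, objective 45.
(x_1,x_2)=(1,4): 2·1+2·4=10≤11, 4·1+5·4=24≤30, objective 42.
(x_1,x_2)=(0,4): 2·0+2·4=8≤11, 4·0+5·4=20≤30, objective 36.
No feasible integer point exceeds 45.

45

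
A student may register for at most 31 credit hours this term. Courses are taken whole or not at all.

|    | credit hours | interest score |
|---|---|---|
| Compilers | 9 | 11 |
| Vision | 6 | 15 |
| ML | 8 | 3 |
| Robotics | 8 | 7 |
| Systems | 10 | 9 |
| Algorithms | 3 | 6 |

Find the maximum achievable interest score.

Allowing fractional choices, the relaxed optimum would be about 43.6, but courses are indivisible.
Vision + Robotics + Systems + Algorithms: credit hours 6 + 8 + 10 + 3 = 27 ≤ 31, interest score 15 + 7 + 9 + 6 = 37.
Compilers + Vision + Systems + Algorithms: credit hours 9 + 6 + 10 + 3 = 28 ≤ 31, interest score 11 + 15 + 9 + 6 = 41.
Compilers + Vision + Robotics + Algorithms: credit hours 9 + 6 + 8 + 3 = 26 ≤ 31, interest score 11 + 15 + 7 + 6 = 39.
Best is Compilers, Vision, Systems, and Algorithms with total interest score 41.

41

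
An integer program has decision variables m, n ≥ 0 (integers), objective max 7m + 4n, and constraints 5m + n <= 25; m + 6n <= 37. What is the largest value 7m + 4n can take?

(m,n)=(4,5): 5·4+1·5=25≤25, 1·4+6·5=34≤37, objective 48.
(m,n)=(4,4): 5·4+1·4=24≤25, 1·4+6·4=28≤37, objective 44.
(m,n)=(3,5): 5·3+1·5=20≤25, 1·3+6·5=33≤37, objective 41.
(m,n)=(3,4): 5·3+1·4=19≤25, 1·3+6·4=27≤37, objective 37.
No feasible integer point exceeds 48.

48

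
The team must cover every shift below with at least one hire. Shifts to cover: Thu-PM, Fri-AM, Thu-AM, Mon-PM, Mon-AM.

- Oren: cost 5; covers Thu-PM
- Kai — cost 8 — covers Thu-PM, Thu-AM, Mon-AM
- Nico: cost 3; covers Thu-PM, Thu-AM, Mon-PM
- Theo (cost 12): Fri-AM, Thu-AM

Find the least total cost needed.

23

This is an integer covering problem.
Choose Kai, Nico, and Theo: together they cover Thu-PM, Fri-AM, Thu-AM, Mon-PM, Mon-AM — every shift.
Total cost: 8 + 3 + 12 = 23.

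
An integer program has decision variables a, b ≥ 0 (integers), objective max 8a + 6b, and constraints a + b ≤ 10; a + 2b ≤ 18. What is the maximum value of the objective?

(a,b)=(10,0) is feasible, giving 80.
(a,b)=(9,1) is feasible, giving 78.
(a,b)=(9,0) is feasible, giving 72.
The best lattice point is (10,0), giving 80.

80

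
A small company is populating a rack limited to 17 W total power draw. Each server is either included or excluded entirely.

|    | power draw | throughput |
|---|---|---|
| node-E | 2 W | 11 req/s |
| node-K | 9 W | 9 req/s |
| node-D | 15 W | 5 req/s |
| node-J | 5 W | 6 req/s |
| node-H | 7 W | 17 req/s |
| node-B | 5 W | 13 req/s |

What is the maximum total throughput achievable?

41

Allowing fractional choices, the relaxed optimum would be about 44.6, but servers are indivisible.
node-J + node-H + node-B: power draw 5 + 7 + 5 = 17 ≤ 17, throughput 6 + 17 + 13 = 36.
node-E + node-H + node-B: power draw 2 + 7 + 5 = 14 ≤ 17, throughput 11 + 17 + 13 = 41.
Best is node-E, node-H, and node-B with total throughput 41.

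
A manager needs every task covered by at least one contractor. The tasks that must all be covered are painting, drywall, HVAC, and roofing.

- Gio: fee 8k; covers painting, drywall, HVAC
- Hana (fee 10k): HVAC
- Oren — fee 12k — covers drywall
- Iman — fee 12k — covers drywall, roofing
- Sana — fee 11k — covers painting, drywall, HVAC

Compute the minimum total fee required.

20

This is a weighted set-cover instance.
Choose Gio and Iman: together they cover painting, drywall, HVAC, roofing — every task.
Total fee: 8 + 12 = 20.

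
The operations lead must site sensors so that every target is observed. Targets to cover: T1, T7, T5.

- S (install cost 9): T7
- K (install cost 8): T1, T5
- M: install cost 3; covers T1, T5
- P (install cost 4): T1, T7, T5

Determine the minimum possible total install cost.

P alone covers T1, T7, T5 — every target.
Total install cost: 4.
No cover costs less than 4.

4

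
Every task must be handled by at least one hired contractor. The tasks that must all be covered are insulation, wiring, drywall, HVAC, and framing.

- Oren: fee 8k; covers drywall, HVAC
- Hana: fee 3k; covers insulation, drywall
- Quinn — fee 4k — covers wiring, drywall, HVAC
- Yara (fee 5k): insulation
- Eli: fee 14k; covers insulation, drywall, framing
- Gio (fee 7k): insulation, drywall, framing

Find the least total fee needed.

11

The greedy cost-per-new-task heuristic would pick Quinn, Hana, and Gio for 14, but a cheaper cover exists.
Choose Quinn and Gio: together they cover insulation, wiring, drywall, HVAC, framing — every task.
Total fee: 4 + 7 = 11.
No cover costs less than 11.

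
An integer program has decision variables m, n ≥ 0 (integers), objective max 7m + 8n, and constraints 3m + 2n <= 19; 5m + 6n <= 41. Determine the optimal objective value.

55

Relaxing integrality, the LP optimum is 56.00 at (m,n) = (4, 3.5), which is not an integer point.
(m,n)=(1,6): 3·1+2·6=15≤19, 5·1+6·6=41≤41, objective 55.
(m,n)=(2,5): 3·2+2·5=16≤19, 5·2+6·5=40≤41, objective 54.
(m,n)=(3,4): 3·3+2·4=17≤19, 5·3+6·4=39≤41, objective 53.
(m,n)=(4,3): 3·4+2·3=18≤19, 5·4+6·3=38≤41, objective 52.
Maximum is 55 at (m,n)=(1,6).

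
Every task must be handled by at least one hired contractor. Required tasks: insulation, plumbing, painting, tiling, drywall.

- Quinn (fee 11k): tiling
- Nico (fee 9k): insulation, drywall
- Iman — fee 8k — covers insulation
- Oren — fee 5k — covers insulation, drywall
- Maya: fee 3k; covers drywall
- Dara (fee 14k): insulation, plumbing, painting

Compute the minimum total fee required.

28

This is a weighted set-cover instance.
The greedy cost-per-new-task heuristic would pick Oren, Dara, and Quinn for 30, but a cheaper cover exists.
Choose Quinn, Maya, and Dara: together they cover insulation, plumbing, painting, tiling, drywall — every task.
Total fee: 11 + 3 + 14 = 28.
No cover costs less than 28.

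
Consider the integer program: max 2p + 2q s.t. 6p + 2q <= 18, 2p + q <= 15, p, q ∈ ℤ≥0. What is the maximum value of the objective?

18

(p,q)=(0,9) is feasible, giving 18.
(p,q)=(0,8) is feasible, giving 16.
Maximum is 18 at (p,q)=(0,9).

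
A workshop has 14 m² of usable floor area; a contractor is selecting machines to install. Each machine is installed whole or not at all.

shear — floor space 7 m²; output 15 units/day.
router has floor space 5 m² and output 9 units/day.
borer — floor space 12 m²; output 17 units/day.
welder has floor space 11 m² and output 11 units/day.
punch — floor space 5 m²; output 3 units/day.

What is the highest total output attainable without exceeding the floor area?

24

Treat it as a binary knapsack problem.
Allowing fractional choices, the relaxed optimum would be about 26.8, but machines are indivisible.
shear + router: floor space 7 + 5 = 12 ≤ 14, output 15 + 9 = 24.
shear + punch: floor space 7 + 5 = 12 ≤ 14, output 15 + 3 = 18.
Best is shear and router with total output 24.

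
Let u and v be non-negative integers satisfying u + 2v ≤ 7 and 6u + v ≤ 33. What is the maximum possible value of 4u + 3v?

Relaxing integrality, the LP optimum is 23.91 at (u,v) = (5.36, 0.818), which is not an integer point.
(u,v)=(5,1): 1·5+2·1=7≤7, 6·5+1·1=31≤33, objective 23.
(u,v)=(5,0): 1·5+2·0=5≤7, 6·5+1·0=30≤33, objective 20.
No feasible integer point exceeds 23.

23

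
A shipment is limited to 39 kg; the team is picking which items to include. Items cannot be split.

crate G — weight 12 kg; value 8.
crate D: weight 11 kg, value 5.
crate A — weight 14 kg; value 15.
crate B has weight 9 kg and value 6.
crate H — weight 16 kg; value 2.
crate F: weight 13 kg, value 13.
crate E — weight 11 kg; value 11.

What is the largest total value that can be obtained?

This is a 0-1 knapsack instance.
Allowing fractional choices, the relaxed optimum would be about 39.7, but items are indivisible.
crate A + crate F + crate E: weight 14 + 13 + 11 = 38 ≤ 39, value 15 + 13 + 11 = 39.
crate G + crate A + crate F: weight 12 + 14 + 13 = 39 ≤ 39, value 8 + 15 + 13 = 36.
Best is crate A, crate F, and crate E with total value 39.

39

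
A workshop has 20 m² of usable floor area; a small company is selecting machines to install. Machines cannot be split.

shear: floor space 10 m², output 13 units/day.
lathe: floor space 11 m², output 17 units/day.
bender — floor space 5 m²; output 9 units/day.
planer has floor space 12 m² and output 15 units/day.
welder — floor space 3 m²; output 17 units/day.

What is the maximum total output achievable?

Treat it as a binary knapsack problem.
Allowing fractional choices, the relaxed optimum would be about 44.3, but machines are indivisible.
lathe + bender + welder: floor space 11 + 5 + 3 = 19 ≤ 20, output 17 + 9 + 17 = 43.
bender + planer + welder: floor space 5 + 12 + 3 = 20 ≤ 20, output 9 + 15 + 17 = 41.
shear + bender + welder: floor space 10 + 5 + 3 = 18 ≤ 20, output 13 + 9 + 17 = 39.
Best is lathe, bender, and welder with total output 43.

43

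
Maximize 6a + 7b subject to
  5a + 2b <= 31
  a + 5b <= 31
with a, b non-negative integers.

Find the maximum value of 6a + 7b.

(a,b)=(4,5): 5·4+2·5=30≤31, 1·4+5·5=29≤31, objective 59.
(a,b)=(3,5): 5·3+2·5=25≤31, 1·3+5·5=28≤31, objective 53.
Maximum is 59 at (a,b)=(4,5).

59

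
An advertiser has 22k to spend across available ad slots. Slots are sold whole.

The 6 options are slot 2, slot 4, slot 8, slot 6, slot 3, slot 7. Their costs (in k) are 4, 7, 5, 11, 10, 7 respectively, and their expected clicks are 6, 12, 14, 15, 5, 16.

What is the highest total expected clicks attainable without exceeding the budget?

This is an integer program with binary decision variables.
slot 4 + slot 8 + slot 7: cost 7 + 5 + 7 = 19 ≤ 22, expected clicks 12 + 14 + 16 = 42.
slot 2 + slot 6 + slot 7: cost 4 + 11 + 7 = 22 ≤ 22, expected clicks 6 + 15 + 16 = 37.
slot 2 + slot 8 + slot 7: cost 4 + 5 + 7 = 16 ≤ 22, expected clicks 6 + 14 + 16 = 36.
Best is slot 4, slot 8, and slot 7 with total expected clicks 42.

42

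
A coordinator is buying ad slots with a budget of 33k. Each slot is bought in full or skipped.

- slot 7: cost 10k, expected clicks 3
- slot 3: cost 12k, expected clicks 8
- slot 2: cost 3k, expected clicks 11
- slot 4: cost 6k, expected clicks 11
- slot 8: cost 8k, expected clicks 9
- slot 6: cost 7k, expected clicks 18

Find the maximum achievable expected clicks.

Treat it as a binary knapsack problem.
Allowing fractional choices, the relaxed optimum would be about 55.0, but ad slots are indivisible.
slot 3 + slot 2 + slot 4 + slot 6: cost 12 + 3 + 6 + 7 = 28 ≤ 33, expected clicks 8 + 11 + 11 + 18 = 48.
slot 2 + slot 4 + slot 8 + slot 6: cost 3 + 6 + 8 + 7 = 24 ≤ 33, expected clicks 11 + 11 + 9 + 18 = 49.
slot 3 + slot 2 + slot 8 + slot 6: cost 12 + 3 + 8 + 7 = 30 ≤ 33, expected clicks 8 + 11 + 9 + 18 = 46.
Best is slot 2, slot 4, slot 8, and slot 6 with total expected clicks 49.

49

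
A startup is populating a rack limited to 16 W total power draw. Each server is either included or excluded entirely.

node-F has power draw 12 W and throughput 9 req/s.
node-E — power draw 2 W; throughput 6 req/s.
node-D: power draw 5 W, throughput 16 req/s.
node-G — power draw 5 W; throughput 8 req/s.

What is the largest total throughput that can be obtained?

This is a 0-1 knapsack instance.
node-D + node-G: power draw 5 + 5 = 10 ≤ 16, throughput 16 + 8 = 24.
node-E + node-D + node-G: power draw 2 + 5 + 5 = 12 ≤ 16, throughput 6 + 16 + 8 = 30.
Best is node-E, node-D, and node-G with total throughput 30.

30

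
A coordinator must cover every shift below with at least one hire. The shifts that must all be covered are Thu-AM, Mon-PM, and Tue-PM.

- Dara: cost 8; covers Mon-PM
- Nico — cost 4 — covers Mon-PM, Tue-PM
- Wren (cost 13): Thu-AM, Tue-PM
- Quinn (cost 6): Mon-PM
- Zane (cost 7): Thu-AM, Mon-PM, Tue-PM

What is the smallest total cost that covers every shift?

This is an integer covering problem.
Zane alone covers Thu-AM, Mon-PM, Tue-PM — every shift.
Total cost: 7.

7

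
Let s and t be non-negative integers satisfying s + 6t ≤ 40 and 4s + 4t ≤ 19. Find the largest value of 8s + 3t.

(s,t)=(4,0): 1·4+6·0=4≤40, 4·4+4·0=16≤19, objective 32.
(s,t)=(3,1): 1·3+6·1=9≤40, 4·3+4·1=16≤19, objective 27.
(s,t)=(3,0): 1·3+6·0=3≤40, 4·3+4·0=12≤19, objective 24.
No feasible integer point exceeds 32.

32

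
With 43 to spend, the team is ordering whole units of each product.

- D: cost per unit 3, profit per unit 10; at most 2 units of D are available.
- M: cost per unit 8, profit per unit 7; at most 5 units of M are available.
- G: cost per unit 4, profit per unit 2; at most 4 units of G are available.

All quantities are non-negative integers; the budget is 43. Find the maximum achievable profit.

Take 2×D, 4×M, and 1×G: cost 42 ≤ 43, profit 2·10 + 4·7 + 1·2 = 50.
D has the best ratio (10/3) and is taken to its limit of 2; remaining capacity is filled optimally with the others.

50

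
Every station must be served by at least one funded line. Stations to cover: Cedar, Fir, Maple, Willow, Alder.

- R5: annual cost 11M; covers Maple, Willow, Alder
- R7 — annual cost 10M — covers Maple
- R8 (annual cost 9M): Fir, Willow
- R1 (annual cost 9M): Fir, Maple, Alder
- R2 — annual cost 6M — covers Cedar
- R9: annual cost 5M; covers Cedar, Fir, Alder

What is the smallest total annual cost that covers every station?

Choose R5 and R9: together they cover Cedar, Fir, Maple, Willow, Alder — every station.
Total annual cost: 11 + 5 = 16.
No cover costs less than 16.

16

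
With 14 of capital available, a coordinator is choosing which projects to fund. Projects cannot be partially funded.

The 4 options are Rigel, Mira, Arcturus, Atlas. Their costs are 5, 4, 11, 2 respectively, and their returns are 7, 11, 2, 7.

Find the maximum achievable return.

Allowing fractional choices, the relaxed optimum would be about 25.5, but projects are indivisible.
Rigel + Mira + Atlas: cost 5 + 4 + 2 = 11 ≤ 14, return 7 + 11 + 7 = 25.
Mira + Atlas: cost 4 + 2 = 6 ≤ 14, return 11 + 7 = 18.
Best is Rigel, Mira, and Atlas with total return 25.

25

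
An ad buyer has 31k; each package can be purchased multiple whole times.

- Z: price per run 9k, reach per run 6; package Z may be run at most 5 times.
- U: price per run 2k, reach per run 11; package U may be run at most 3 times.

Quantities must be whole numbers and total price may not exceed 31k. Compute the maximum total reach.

2×Z and 3×U: price 24 ≤ 31, reach 2·6 + 3·11 = 45.
3×Z and 2×U: price 31 ≤ 31, reach 3·6 + 2·11 = 40.
Best is 45.

45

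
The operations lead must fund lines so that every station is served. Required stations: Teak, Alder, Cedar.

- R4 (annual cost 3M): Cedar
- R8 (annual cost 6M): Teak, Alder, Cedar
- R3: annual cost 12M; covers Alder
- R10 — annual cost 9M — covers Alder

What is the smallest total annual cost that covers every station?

R8 alone covers Teak, Alder, Cedar — every station.
Total annual cost: 6.
No cover costs less than 6.

6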